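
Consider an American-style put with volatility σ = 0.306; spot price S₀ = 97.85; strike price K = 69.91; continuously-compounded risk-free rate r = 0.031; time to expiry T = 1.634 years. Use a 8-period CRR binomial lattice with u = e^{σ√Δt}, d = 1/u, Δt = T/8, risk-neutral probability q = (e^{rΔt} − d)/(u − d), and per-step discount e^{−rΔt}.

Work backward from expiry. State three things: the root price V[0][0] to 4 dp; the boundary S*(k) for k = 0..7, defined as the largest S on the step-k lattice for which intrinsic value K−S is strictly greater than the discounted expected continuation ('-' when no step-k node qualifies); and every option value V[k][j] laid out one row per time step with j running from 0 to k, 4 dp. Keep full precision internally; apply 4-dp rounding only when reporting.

Δt=0.20425  u=1.14831  d=0.87084  q=0.48837  discount=0.99369
step 8 (expiry): payoffs max(K−S,0) = 37.5447 27.2324 13.6344 0.0000 0.0000 0.0000 0.0000 0.0000 0.0000
step 7: (k=7,j=0): S=37.1655, (K−S)⁺=32.7445, hold=32.3033 ⇒ V=32.7445 exercise | (k=7,j=1): S=49.0072, (K−S)⁺=20.9028, hold=20.4616 ⇒ V=20.9028 exercise | (k=7,j=2): S=64.6220, (K−S)⁺=5.2880, hold=6.9317 ⇒ V=6.9317 continue | (k=7,j=3): S=85.2120, (K−S)⁺=0.0000, hold=0.0000 ⇒ V=0.0000 continue | (k=7,j=4): S=112.3624, (K−S)⁺=0.0000, hold=0.0000 ⇒ V=0.0000 continue | (k=7,j=5): S=148.1636, (K−S)⁺=0.0000, hold=0.0000 ⇒ V=0.0000 continue | (k=7,j=6): S=195.3718, (K−S)⁺=0.0000, hold=0.0000 ⇒ V=0.0000 continue | (k=7,j=7): S=257.6216, (K−S)⁺=0.0000, hold=0.0000 ⇒ V=0.0000 continue  boundary S*=49.0072
step 6: (k=6,j=0): S=42.6776, (K−S)⁺=27.2324, hold=26.7912 ⇒ V=27.2324 exercise | (k=6,j=1): S=56.2756, (K−S)⁺=13.6344, hold=13.9908 ⇒ V=13.9908 continue | (k=6,j=2): S=74.2062, (K−S)⁺=0.0000, hold=3.5241 ⇒ V=3.5241 continue | (k=6,j=3): S=97.8500, (K−S)⁺=0.0000, hold=0.0000 ⇒ V=0.0000 continue | (k=6,j=4): S=129.0272, (K−S)⁺=0.0000, hold=0.0000 ⇒ V=0.0000 continue | (k=6,j=5): S=170.1381, (K−S)⁺=0.0000, hold=0.0000 ⇒ V=0.0000 continue | (k=6,j=6): S=224.3479, (K−S)⁺=0.0000, hold=0.0000 ⇒ V=0.0000 continue  boundary S*=42.6776
step 5: (k=5,j=0): S=49.0072, (K−S)⁺=20.9028, hold=20.6345 ⇒ V=20.9028 exercise | (k=5,j=1): S=64.6220, (K−S)⁺=5.2880, hold=8.8231 ⇒ V=8.8231 continue | (k=5,j=2): S=85.2120, (K−S)⁺=0.0000, hold=1.7916 ⇒ V=1.7916 continue | (k=5,j=3): S=112.3624, (K−S)⁺=0.0000, hold=0.0000 ⇒ V=0.0000 continue | (k=5,j=4): S=148.1636, (K−S)⁺=0.0000, hold=0.0000 ⇒ V=0.0000 continue | (k=5,j=5): S=195.3718, (K−S)⁺=0.0000, hold=0.0000 ⇒ V=0.0000 continue  boundary S*=49.0072
step 4: (k=4,j=0): S=56.2756, (K−S)⁺=13.6344, hold=14.9087 ⇒ V=14.9087 continue | (k=4,j=1): S=74.2062, (K−S)⁺=0.0000, hold=5.3551 ⇒ V=5.3551 continue | (k=4,j=2): S=97.8500, (K−S)⁺=0.0000, hold=0.9109 ⇒ V=0.9109 continue | (k=4,j=3): S=129.0272, (K−S)⁺=0.0000, hold=0.0000 ⇒ V=0.0000 continue | (k=4,j=4): S=170.1381, (K−S)⁺=0.0000, hold=0.0000 ⇒ V=0.0000 continue  boundary S*=-
step 3: (k=3,j=0): S=64.6220, (K−S)⁺=5.2880, hold=10.1783 ⇒ V=10.1783 continue | (k=3,j=1): S=85.2120, (K−S)⁺=0.0000, hold=3.1645 ⇒ V=3.1645 continue | (k=3,j=2): S=112.3624, (K−S)⁺=0.0000, hold=0.4631 ⇒ V=0.4631 continue | (k=3,j=3): S=148.1636, (K−S)⁺=0.0000, hold=0.0000 ⇒ V=0.0000 continue  boundary S*=-
step 2: (k=2,j=0): S=74.2062, (K−S)⁺=0.0000, hold=6.7104 ⇒ V=6.7104 continue | (k=2,j=1): S=97.8500, (K−S)⁺=0.0000, hold=1.8336 ⇒ V=1.8336 continue | (k=2,j=2): S=129.0272, (K−S)⁺=0.0000, hold=0.2354 ⇒ V=0.2354 continue  boundary S*=-
step 1: (k=1,j=0): S=85.2120, (K−S)⁺=0.0000, hold=4.3013 ⇒ V=4.3013 continue | (k=1,j=1): S=112.3624, (K−S)⁺=0.0000, hold=1.0464 ⇒ V=1.0464 continue  boundary S*=-
step 0: (k=0,j=0): S=97.8500, (K−S)⁺=0.0000, hold=2.6946 ⇒ V=2.6946 continue  boundary S*=-

price = 2.6946
boundary = - - - - - 49.0072 42.6776 49.0072
tree:
2.6946
4.3013 1.0464
6.7104 1.8336 0.2354
10.1783 3.1645 0.4631 0.0000
14.9087 5.3551 0.9109 0.0000 0.0000
20.9028 8.8231 1.7916 0.0000 0.0000 0.0000
27.2324 13.9908 3.5241 0.0000 0.0000 0.0000 0.0000
32.7445 20.9028 6.9317 0.0000 0.0000 0.0000 0.0000 0.0000
37.5447 27.2324 13.6344 0.0000 0.0000 0.0000 0.0000 0.0000 0.0000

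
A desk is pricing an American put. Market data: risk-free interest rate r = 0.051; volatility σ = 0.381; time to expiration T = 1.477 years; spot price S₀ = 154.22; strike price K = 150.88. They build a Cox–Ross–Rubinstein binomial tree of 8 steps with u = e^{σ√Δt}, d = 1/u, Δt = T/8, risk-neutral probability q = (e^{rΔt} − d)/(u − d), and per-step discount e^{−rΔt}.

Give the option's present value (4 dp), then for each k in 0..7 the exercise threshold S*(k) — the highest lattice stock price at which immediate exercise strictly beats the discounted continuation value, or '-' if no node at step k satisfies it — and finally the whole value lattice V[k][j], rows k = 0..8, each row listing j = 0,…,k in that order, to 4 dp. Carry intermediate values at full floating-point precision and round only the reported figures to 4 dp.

price = 21.1948
boundary = - - - 94.3731 80.1218 94.3731 111.1593 94.3731
tree:
21.1948
30.4011 11.9440
42.2252 18.5814 5.2097
56.5069 28.0556 8.9988 1.3342
70.7582 40.7916 15.2334 2.6301 0.0000
82.8574 56.5069 25.0897 5.1849 0.0000 0.0000
93.1295 70.7582 39.7207 10.2211 0.0000 0.0000 0.0000
101.8504 82.8574 56.5069 20.1492 0.0000 0.0000 0.0000 0.0000
109.2544 93.1295 70.7582 39.7207 0.0000 0.0000 0.0000 0.0000 0.0000

Δt=0.18463  u=1.17787  d=0.84899  q=0.48793  discount=0.99063
step 8 (expiry): payoffs max(K−S,0) = 109.2544 93.1295 70.7582 39.7207 0.0000 0.0000 0.0000 0.0000 0.0000
step 7: (k=7,j=0): S=49.0296, (K−S)⁺=101.8504, hold=100.4364 ⇒ V=101.8504 exercise | (k=7,j=1): S=68.0226, (K−S)⁺=82.8574, hold=81.4434 ⇒ V=82.8574 exercise | (k=7,j=2): S=94.3731, (K−S)⁺=56.5069, hold=55.0929 ⇒ V=56.5069 exercise | (k=7,j=3): S=130.9312, (K−S)⁺=19.9488, hold=20.1492 ⇒ V=20.1492 continue | (k=7,j=4): S=181.6512, (K−S)⁺=0.0000, hold=0.0000 ⇒ V=0.0000 continue | (k=7,j=5): S=252.0190, (K−S)⁺=0.0000, hold=0.0000 ⇒ V=0.0000 continue | (k=7,j=6): S=349.6458, (K−S)⁺=0.0000, hold=0.0000 ⇒ V=0.0000 continue | (k=7,j=7): S=485.0912, (K−S)⁺=0.0000, hold=0.0000 ⇒ V=0.0000 continue  boundary S*=94.3731
step 6: (k=6,j=0): S=57.7505, (K−S)⁺=93.1295, hold=91.7155 ⇒ V=93.1295 exercise | (k=6,j=1): S=80.1218, (K−S)⁺=70.7582, hold=69.3442 ⇒ V=70.7582 exercise | (k=6,j=2): S=111.1593, (K−S)⁺=39.7207, hold=38.4036 ⇒ V=39.7207 exercise | (k=6,j=3): S=154.2200, (K−S)⁺=0.0000, hold=10.2211 ⇒ V=10.2211 continue | (k=6,j=4): S=213.9616, (K−S)⁺=0.0000, hold=0.0000 ⇒ V=0.0000 continue | (k=6,j=5): S=296.8458, (K−S)⁺=0.0000, hold=0.0000 ⇒ V=0.0000 continue | (k=6,j=6): S=411.8375, (K−S)⁺=0.0000, hold=0.0000 ⇒ V=0.0000 continue  boundary S*=111.1593
step 5: (k=5,j=0): S=68.0226, (K−S)⁺=82.8574, hold=81.4434 ⇒ V=82.8574 exercise | (k=5,j=1): S=94.3731, (K−S)⁺=56.5069, hold=55.0929 ⇒ V=56.5069 exercise | (k=5,j=2): S=130.9312, (K−S)⁺=19.9488, hold=25.0897 ⇒ V=25.0897 continue | (k=5,j=3): S=181.6512, (K−S)⁺=0.0000, hold=5.1849 ⇒ V=5.1849 continue | (k=5,j=4): S=252.0190, (K−S)⁺=0.0000, hold=0.0000 ⇒ V=0.0000 continue | (k=5,j=5): S=349.6458, (K−S)⁺=0.0000, hold=0.0000 ⇒ V=0.0000 continue  boundary S*=94.3731
step 4: (k=4,j=0): S=80.1218, (K−S)⁺=70.7582, hold=69.3442 ⇒ V=70.7582 exercise | (k=4,j=1): S=111.1593, (K−S)⁺=39.7207, hold=40.7916 ⇒ V=40.7916 continue | (k=4,j=2): S=154.2200, (K−S)⁺=0.0000, hold=15.2334 ⇒ V=15.2334 continue | (k=4,j=3): S=213.9616, (K−S)⁺=0.0000, hold=2.6301 ⇒ V=2.6301 continue | (k=4,j=4): S=296.8458, (K−S)⁺=0.0000, hold=0.0000 ⇒ V=0.0000 continue  boundary S*=80.1218
step 3: (k=3,j=0): S=94.3731, (K−S)⁺=56.5069, hold=55.6105 ⇒ V=56.5069 exercise | (k=3,j=1): S=130.9312, (K−S)⁺=19.9488, hold=28.0556 ⇒ V=28.0556 continue | (k=3,j=2): S=181.6512, (K−S)⁺=0.0000, hold=8.9988 ⇒ V=8.9988 continue | (k=3,j=3): S=252.0190, (K−S)⁺=0.0000, hold=1.3342 ⇒ V=1.3342 continue  boundary S*=94.3731
step 2: (k=2,j=0): S=111.1593, (K−S)⁺=39.7207, hold=42.2252 ⇒ V=42.2252 continue | (k=2,j=1): S=154.2200, (K−S)⁺=0.0000, hold=18.5814 ⇒ V=18.5814 continue | (k=2,j=2): S=213.9616, (K−S)⁺=0.0000, hold=5.2097 ⇒ V=5.2097 continue  boundary S*=-
step 1: (k=1,j=0): S=130.9312, (K−S)⁺=19.9488, hold=30.4011 ⇒ V=30.4011 continue | (k=1,j=1): S=181.6512, (K−S)⁺=0.0000, hold=11.9440 ⇒ V=11.9440 continue  boundary S*=-
step 0: (k=0,j=0): S=154.2200, (K−S)⁺=0.0000, hold=21.1948 ⇒ V=21.1948 continue  boundary S*=-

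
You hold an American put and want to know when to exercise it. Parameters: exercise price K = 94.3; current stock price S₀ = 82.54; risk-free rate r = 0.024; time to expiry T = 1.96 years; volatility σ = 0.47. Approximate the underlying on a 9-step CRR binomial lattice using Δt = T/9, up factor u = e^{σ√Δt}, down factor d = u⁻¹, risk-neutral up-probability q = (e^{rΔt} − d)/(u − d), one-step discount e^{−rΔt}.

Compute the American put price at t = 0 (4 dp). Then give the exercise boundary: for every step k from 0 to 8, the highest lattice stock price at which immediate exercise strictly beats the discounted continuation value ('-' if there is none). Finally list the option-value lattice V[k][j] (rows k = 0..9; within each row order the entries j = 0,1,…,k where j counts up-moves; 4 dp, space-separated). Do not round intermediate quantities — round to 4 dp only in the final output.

price = 26.8794
boundary = - - - 42.7463 34.3276 42.7463 53.2297 42.7463 53.2297
tree:
26.8794
34.3994 18.2609
42.7725 24.8544 10.6432
51.5537 32.8389 15.6613 4.8085
59.9724 41.9364 22.4160 7.8226 1.2856
66.7331 51.5537 31.0008 12.4823 2.3811 0.0000
72.1623 59.9724 41.0703 19.4032 4.4099 0.0000 0.0000
76.5222 66.7331 51.5537 29.0557 8.1675 0.0000 0.0000 0.0000
80.0235 72.1623 59.9724 41.0703 15.1268 0.0000 0.0000 0.0000 0.0000
82.8352 76.5222 66.7331 51.5537 28.0159 0.0000 0.0000 0.0000 0.0000 0.0000

params: Δt=0.21778 u=1.24525 d=0.80305 q=0.45724 e^(-rΔt)=0.99479
t_9 payoffs: 82.8352 76.5222 66.7331 51.5537 28.0159 0.0000 0.0000 0.0000 0.0000 0.0000
t_8: node(8,0) S=14.2765 payoff=80.0235 vs cont=79.5319 → 80.0235 [stop]  node(8,1) S=22.1377 payoff=72.1623 vs cont=71.6707 → 72.1623 [stop]  node(8,2) S=34.3276 payoff=59.9724 vs cont=59.4808 → 59.9724 [stop]  node(8,3) S=53.2297 payoff=41.0703 vs cont=40.5787 → 41.0703 [stop]  node(8,4) S=82.5400 payoff=11.7600 vs cont=15.1268 → 15.1268 [wait]  node(8,5) S=127.9897 payoff=0.0000 vs cont=0.0000 → 0.0000 [wait]  node(8,6) S=198.4657 payoff=0.0000 vs cont=0.0000 → 0.0000 [wait]  node(8,7) S=307.7485 payoff=0.0000 vs cont=0.0000 → 0.0000 [wait]  node(8,8) S=477.2067 payoff=0.0000 vs cont=0.0000 → 0.0000 [wait]  ⇒ S*(8)=53.2297
t_7: node(7,0) S=17.7778 payoff=76.5222 vs cont=76.0306 → 76.5222 [stop]  node(7,1) S=27.5669 payoff=66.7331 vs cont=66.2415 → 66.7331 [stop]  node(7,2) S=42.7463 payoff=51.5537 vs cont=51.0621 → 51.5537 [stop]  node(7,3) S=66.2841 payoff=28.0159 vs cont=29.0557 → 29.0557 [wait]  node(7,4) S=102.7826 payoff=0.0000 vs cont=8.1675 → 8.1675 [wait]  node(7,5) S=159.3787 payoff=0.0000 vs cont=0.0000 → 0.0000 [wait]  node(7,6) S=247.1387 payoff=0.0000 vs cont=0.0000 → 0.0000 [wait]  node(7,7) S=383.2227 payoff=0.0000 vs cont=0.0000 → 0.0000 [wait]  ⇒ S*(7)=42.7463
t_6: node(6,0) S=22.1377 payoff=72.1623 vs cont=71.6707 → 72.1623 [stop]  node(6,1) S=34.3276 payoff=59.9724 vs cont=59.4808 → 59.9724 [stop]  node(6,2) S=53.2297 payoff=41.0703 vs cont=41.0517 → 41.0703 [stop]  node(6,3) S=82.5400 payoff=11.7600 vs cont=19.4032 → 19.4032 [wait]  node(6,4) S=127.9897 payoff=0.0000 vs cont=4.4099 → 4.4099 [wait]  node(6,5) S=198.4657 payoff=0.0000 vs cont=0.0000 → 0.0000 [wait]  node(6,6) S=307.7485 payoff=0.0000 vs cont=0.0000 → 0.0000 [wait]  ⇒ S*(6)=53.2297
t_5: node(5,0) S=27.5669 payoff=66.7331 vs cont=66.2415 → 66.7331 [stop]  node(5,1) S=42.7463 payoff=51.5537 vs cont=51.0621 → 51.5537 [stop]  node(5,2) S=66.2841 payoff=28.0159 vs cont=31.0008 → 31.0008 [wait]  node(5,3) S=102.7826 payoff=0.0000 vs cont=12.4823 → 12.4823 [wait]  node(5,4) S=159.3787 payoff=0.0000 vs cont=2.3811 → 2.3811 [wait]  node(5,5) S=247.1387 payoff=0.0000 vs cont=0.0000 → 0.0000 [wait]  ⇒ S*(5)=42.7463
t_4: node(4,0) S=34.3276 payoff=59.9724 vs cont=59.4808 → 59.9724 [stop]  node(4,1) S=53.2297 payoff=41.0703 vs cont=41.9364 → 41.9364 [wait]  node(4,2) S=82.5400 payoff=11.7600 vs cont=22.4160 → 22.4160 [wait]  node(4,3) S=127.9897 payoff=0.0000 vs cont=7.8226 → 7.8226 [wait]  node(4,4) S=198.4657 payoff=0.0000 vs cont=1.2856 → 1.2856 [wait]  ⇒ S*(4)=34.3276
t_3: node(3,0) S=42.7463 payoff=51.5537 vs cont=51.4560 → 51.5537 [stop]  node(3,1) S=66.2841 payoff=28.0159 vs cont=32.8389 → 32.8389 [wait]  node(3,2) S=102.7826 payoff=0.0000 vs cont=15.6613 → 15.6613 [wait]  node(3,3) S=159.3787 payoff=0.0000 vs cont=4.8085 → 4.8085 [wait]  ⇒ S*(3)=42.7463
t_2: node(2,0) S=53.2297 payoff=41.0703 vs cont=42.7725 → 42.7725 [wait]  node(2,1) S=82.5400 payoff=11.7600 vs cont=24.8544 → 24.8544 [wait]  node(2,2) S=127.9897 payoff=0.0000 vs cont=10.6432 → 10.6432 [wait]  ⇒ S*(2)=-
t_1: node(1,0) S=66.2841 payoff=28.0159 vs cont=34.3994 → 34.3994 [wait]  node(1,1) S=102.7826 payoff=0.0000 vs cont=18.2609 → 18.2609 [wait]  ⇒ S*(1)=-
t_0: node(0,0) S=82.5400 payoff=11.7600 vs cont=26.8794 → 26.8794 [wait]  ⇒ S*(0)=-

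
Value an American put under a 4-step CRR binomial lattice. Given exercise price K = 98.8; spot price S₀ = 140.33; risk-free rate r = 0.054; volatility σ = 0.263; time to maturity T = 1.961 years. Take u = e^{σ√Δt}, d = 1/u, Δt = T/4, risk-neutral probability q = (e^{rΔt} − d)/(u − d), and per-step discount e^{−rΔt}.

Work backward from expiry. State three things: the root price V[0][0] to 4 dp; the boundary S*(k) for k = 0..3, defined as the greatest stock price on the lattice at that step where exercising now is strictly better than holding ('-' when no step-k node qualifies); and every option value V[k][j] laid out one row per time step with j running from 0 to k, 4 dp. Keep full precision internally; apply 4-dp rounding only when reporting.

price = 2.0250
boundary = - - - 80.7660
tree:
2.0250
4.2059 0.1670
8.7184 0.3622 0.0000
18.0340 0.7856 0.0000 0.0000
31.6178 1.7037 0.0000 0.0000 0.0000

Δt=0.49025, u=1.20219, d=0.83181, q=0.52652, disc=e^(-rΔt)=0.97387
k=4 terminal: V=max(K-S,0) → 31.6178 1.7037 0.0000 0.0000 0.0000
k=3: j=0 S=80.7660 intr=18.0340 cont=15.4528 V=18.0340[EX]; j=1 S=116.7284 intr=0.0000 cont=0.7856 V=0.7856[hold]; j=2 S=168.7037 intr=0.0000 cont=0.0000 V=0.0000[hold]; j=3 S=243.8218 intr=0.0000 cont=0.0000 V=0.0000[hold]  S*(3)=80.7660
k=2: j=0 S=97.0963 intr=1.7037 cont=8.7184 V=8.7184[hold]; j=1 S=140.3300 intr=0.0000 cont=0.3622 V=0.3622[hold]; j=2 S=202.8143 intr=0.0000 cont=0.0000 V=0.0000[hold]  S*(2)=-
k=1: j=0 S=116.7284 intr=0.0000 cont=4.2059 V=4.2059[hold]; j=1 S=168.7037 intr=0.0000 cont=0.1670 V=0.1670[hold]  S*(1)=-
k=0: j=0 S=140.3300 intr=0.0000 cont=2.0250 V=2.0250[hold]  S*(0)=-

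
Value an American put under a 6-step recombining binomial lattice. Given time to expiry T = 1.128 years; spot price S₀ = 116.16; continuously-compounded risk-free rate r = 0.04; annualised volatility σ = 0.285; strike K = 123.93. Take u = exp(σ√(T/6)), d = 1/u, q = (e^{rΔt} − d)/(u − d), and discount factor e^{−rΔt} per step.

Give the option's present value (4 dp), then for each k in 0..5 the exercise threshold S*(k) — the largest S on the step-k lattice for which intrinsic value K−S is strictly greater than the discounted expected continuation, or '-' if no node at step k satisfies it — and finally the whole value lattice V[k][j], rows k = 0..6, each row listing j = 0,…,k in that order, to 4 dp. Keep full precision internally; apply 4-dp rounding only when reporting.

Δt=0.18800, u=1.13153, d=0.88376, q=0.49961, disc=e^(-rΔt)=0.99251
k=6 terminal: V=max(K-S,0) → 68.5881 53.0721 33.2060 7.7700 0.0000 0.0000 0.0000
k=5: j=0 S=62.6212 intr=61.3088 cont=60.3804 V=61.3088[EX]; j=1 S=80.1780 intr=43.7520 cont=42.8235 V=43.7520[EX]; j=2 S=102.6572 intr=21.2728 cont=20.3443 V=21.2728[EX]; j=3 S=131.4388 intr=0.0000 cont=3.8589 V=3.8589[hold]; j=4 S=168.2898 intr=0.0000 cont=0.0000 V=0.0000[hold]; j=5 S=215.4726 intr=0.0000 cont=0.0000 V=0.0000[hold]  S*(5)=102.6572
k=4: j=0 S=70.8579 intr=53.0721 cont=52.1437 V=53.0721[EX]; j=1 S=90.7240 intr=33.2060 cont=32.2775 V=33.2060[EX]; j=2 S=116.1600 intr=7.7700 cont=12.4784 V=12.4784[hold]; j=3 S=148.7273 intr=0.0000 cont=1.9165 V=1.9165[hold]; j=4 S=190.4254 intr=0.0000 cont=0.0000 V=0.0000[hold]  S*(4)=90.7240
k=3: j=0 S=80.1780 intr=43.7520 cont=42.8235 V=43.7520[EX]; j=1 S=102.6572 intr=21.2728 cont=22.6791 V=22.6791[hold]; j=2 S=131.4388 intr=0.0000 cont=7.1476 V=7.1476[hold]; j=3 S=168.2898 intr=0.0000 cont=0.9518 V=0.9518[hold]  S*(3)=80.1780
k=2: j=0 S=90.7240 intr=33.2060 cont=32.9748 V=33.2060[EX]; j=1 S=116.1600 intr=7.7700 cont=14.8076 V=14.8076[hold]; j=2 S=148.7273 intr=0.0000 cont=4.0218 V=4.0218[hold]  S*(2)=90.7240
k=1: j=0 S=102.6572 intr=21.2728 cont=23.8340 V=23.8340[hold]; j=1 S=131.4388 intr=0.0000 cont=9.3483 V=9.3483[hold]  S*(1)=-
k=0: j=0 S=116.1600 intr=7.7700 cont=16.4725 V=16.4725[hold]  S*(0)=-

price = 16.4725
boundary = - - 90.7240 80.1780 90.7240 102.6572
tree:
16.4725
23.8340 9.3483
33.2060 14.8076 4.0218
43.7520 22.6791 7.1476 0.9518
53.0721 33.2060 12.4784 1.9165 0.0000
61.3088 43.7520 21.2728 3.8589 0.0000 0.0000
68.5881 53.0721 33.2060 7.7700 0.0000 0.0000 0.0000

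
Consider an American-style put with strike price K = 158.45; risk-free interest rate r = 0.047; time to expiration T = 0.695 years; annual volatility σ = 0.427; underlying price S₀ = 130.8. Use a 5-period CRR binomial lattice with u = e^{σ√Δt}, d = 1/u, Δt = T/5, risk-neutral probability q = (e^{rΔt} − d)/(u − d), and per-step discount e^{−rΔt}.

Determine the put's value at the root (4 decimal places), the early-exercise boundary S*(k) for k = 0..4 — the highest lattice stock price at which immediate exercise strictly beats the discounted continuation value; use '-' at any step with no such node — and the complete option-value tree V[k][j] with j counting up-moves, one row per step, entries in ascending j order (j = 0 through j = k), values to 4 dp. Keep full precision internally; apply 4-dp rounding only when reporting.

price = 34.3942
boundary = - - 95.1329 111.5499 130.8000
tree:
34.3942
47.7565 20.4327
63.3171 31.6030 8.6481
77.3180 46.9001 15.5140 1.3512
89.2583 63.3171 27.6500 2.6194 0.0000
99.4414 77.3180 46.9001 5.0780 0.0000 0.0000

params: Δt=0.13900 u=1.17257 d=0.85283 q=0.48078 e^(-rΔt)=0.99349
t_5 payoffs: 99.4414 77.3180 46.9001 5.0780 0.0000 0.0000
t_4: node(4,0) S=69.1917 payoff=89.2583 vs cont=88.2265 → 89.2583 [stop]  node(4,1) S=95.1329 payoff=63.3171 vs cont=62.2853 → 63.3171 [stop]  node(4,2) S=130.8000 payoff=27.6500 vs cont=26.6182 → 27.6500 [stop]  node(4,3) S=179.8393 payoff=0.0000 vs cont=2.6194 → 2.6194 [wait]  node(4,4) S=247.2644 payoff=0.0000 vs cont=0.0000 → 0.0000 [wait]  ⇒ S*(4)=130.8000
t_3: node(3,0) S=81.1320 payoff=77.3180 vs cont=76.2862 → 77.3180 [stop]  node(3,1) S=111.5499 payoff=46.9001 vs cont=45.8683 → 46.9001 [stop]  node(3,2) S=153.3720 payoff=5.0780 vs cont=15.5140 → 15.5140 [wait]  node(3,3) S=210.8740 payoff=0.0000 vs cont=1.3512 → 1.3512 [wait]  ⇒ S*(3)=111.5499
t_2: node(2,0) S=95.1329 payoff=63.3171 vs cont=62.2853 → 63.3171 [stop]  node(2,1) S=130.8000 payoff=27.6500 vs cont=31.6030 → 31.6030 [wait]  node(2,2) S=179.8393 payoff=0.0000 vs cont=8.6481 → 8.6481 [wait]  ⇒ S*(2)=95.1329
t_1: node(1,0) S=111.5499 payoff=46.9001 vs cont=47.7565 → 47.7565 [wait]  node(1,1) S=153.3720 payoff=5.0780 vs cont=20.4327 → 20.4327 [wait]  ⇒ S*(1)=-
t_0: node(0,0) S=130.8000 payoff=27.6500 vs cont=34.3942 → 34.3942 [wait]  ⇒ S*(0)=-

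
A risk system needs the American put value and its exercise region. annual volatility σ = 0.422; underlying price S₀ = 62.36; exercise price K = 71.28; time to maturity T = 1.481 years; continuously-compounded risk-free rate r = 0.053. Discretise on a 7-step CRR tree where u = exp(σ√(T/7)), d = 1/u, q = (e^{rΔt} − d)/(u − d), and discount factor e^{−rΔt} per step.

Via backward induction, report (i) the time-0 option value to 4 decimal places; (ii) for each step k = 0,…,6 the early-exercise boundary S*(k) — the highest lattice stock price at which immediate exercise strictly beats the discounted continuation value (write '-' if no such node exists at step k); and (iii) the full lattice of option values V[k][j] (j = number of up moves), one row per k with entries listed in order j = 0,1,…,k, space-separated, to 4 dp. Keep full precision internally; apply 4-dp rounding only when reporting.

Δt=0.21157, u=1.21423, d=0.82357, q=0.48049, disc=e^(-rΔt)=0.98885
k=7 terminal: V=max(K-S,0) → 55.2546 47.6530 36.4457 19.9222 0.0000 0.0000 0.0000 0.0000
k=6: j=0 S=19.4585 intr=51.8215 cont=51.0267 V=51.8215[EX]; j=1 S=28.6885 intr=42.5915 cont=41.7967 V=42.5915[EX]; j=2 S=42.2968 intr=28.9832 cont=28.1884 V=28.9832[EX]; j=3 S=62.3600 intr=8.9200 cont=10.2344 V=10.2344[hold]; j=4 S=91.9402 intr=0.0000 cont=0.0000 V=0.0000[hold]; j=5 S=135.5515 intr=0.0000 cont=0.0000 V=0.0000[hold]; j=6 S=199.8497 intr=0.0000 cont=0.0000 V=0.0000[hold]  S*(6)=42.2968
k=5: j=0 S=23.6270 intr=47.6530 cont=46.8582 V=47.6530[EX]; j=1 S=34.8343 intr=36.4457 cont=35.6509 V=36.4457[EX]; j=2 S=51.3578 intr=19.9222 cont=19.7519 V=19.9222[EX]; j=3 S=75.7191 intr=0.0000 cont=5.2576 V=5.2576[hold]; j=4 S=111.6361 intr=0.0000 cont=0.0000 V=0.0000[hold]; j=5 S=164.5902 intr=0.0000 cont=0.0000 V=0.0000[hold]  S*(5)=51.3578
k=4: j=0 S=28.6885 intr=42.5915 cont=41.7967 V=42.5915[EX]; j=1 S=42.2968 intr=28.9832 cont=28.1884 V=28.9832[EX]; j=2 S=62.3600 intr=8.9200 cont=12.7324 V=12.7324[hold]; j=3 S=91.9402 intr=0.0000 cont=2.7009 V=2.7009[hold]; j=4 S=135.5515 intr=0.0000 cont=0.0000 V=0.0000[hold]  S*(4)=42.2968
k=3: j=0 S=34.8343 intr=36.4457 cont=35.6509 V=36.4457[EX]; j=1 S=51.3578 intr=19.9222 cont=20.9388 V=20.9388[hold]; j=2 S=75.7191 intr=0.0000 cont=7.8241 V=7.8241[hold]; j=3 S=111.6361 intr=0.0000 cont=1.3875 V=1.3875[hold]  S*(3)=34.8343
k=2: j=0 S=42.2968 intr=28.9832 cont=28.6714 V=28.9832[EX]; j=1 S=62.3600 intr=8.9200 cont=14.4741 V=14.4741[hold]; j=2 S=91.9402 intr=0.0000 cont=4.6786 V=4.6786[hold]  S*(2)=42.2968
k=1: j=0 S=51.3578 intr=19.9222 cont=21.7663 V=21.7663[hold]; j=1 S=75.7191 intr=0.0000 cont=9.6586 V=9.6586[hold]  S*(1)=-
k=0: j=0 S=62.3600 intr=8.9200 cont=15.7708 V=15.7708[hold]  S*(0)=-

price = 15.7708
boundary = - - 42.2968 34.8343 42.2968 51.3578 42.2968
tree:
15.7708
21.7663 9.6586
28.9832 14.4741 4.6786
36.4457 20.9388 7.8241 1.3875
42.5915 28.9832 12.7324 2.7009 0.0000
47.6530 36.4457 19.9222 5.2576 0.0000 0.0000
51.8215 42.5915 28.9832 10.2344 0.0000 0.0000 0.0000
55.2546 47.6530 36.4457 19.9222 0.0000 0.0000 0.0000 0.0000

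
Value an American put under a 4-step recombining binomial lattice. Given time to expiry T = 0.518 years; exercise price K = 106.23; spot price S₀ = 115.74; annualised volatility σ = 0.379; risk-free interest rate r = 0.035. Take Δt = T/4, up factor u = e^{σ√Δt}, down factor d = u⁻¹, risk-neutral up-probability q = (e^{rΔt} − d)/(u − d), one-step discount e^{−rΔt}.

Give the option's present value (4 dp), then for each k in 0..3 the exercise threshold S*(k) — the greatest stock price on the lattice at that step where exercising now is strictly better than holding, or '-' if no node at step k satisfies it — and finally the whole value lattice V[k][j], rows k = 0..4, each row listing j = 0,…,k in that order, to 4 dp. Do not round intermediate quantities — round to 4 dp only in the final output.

Δt=0.12950, u=1.14613, d=0.87250, q=0.48256, disc=e^(-rΔt)=0.99548
k=4 terminal: V=max(K-S,0) → 39.1560 18.1213 0.0000 0.0000 0.0000
k=3: j=0 S=76.8753 intr=29.3547 cont=28.8743 V=29.3547[EX]; j=1 S=100.9837 intr=5.2463 cont=9.3343 V=9.3343[hold]; j=2 S=132.6526 intr=0.0000 cont=0.0000 V=0.0000[hold]; j=3 S=174.2530 intr=0.0000 cont=0.0000 V=0.0000[hold]  S*(3)=76.8753
k=2: j=0 S=88.1087 intr=18.1213 cont=19.6046 V=19.6046[hold]; j=1 S=115.7400 intr=0.0000 cont=4.8081 V=4.8081[hold]; j=2 S=152.0366 intr=0.0000 cont=0.0000 V=0.0000[hold]  S*(2)=-
k=1: j=0 S=100.9837 intr=5.2463 cont=12.4081 V=12.4081[hold]; j=1 S=132.6526 intr=0.0000 cont=2.4767 V=2.4767[hold]  S*(1)=-
k=0: j=0 S=115.7400 intr=0.0000 cont=7.5812 V=7.5812[hold]  S*(0)=-

price = 7.5812
boundary = - - - 76.8753
tree:
7.5812
12.4081 2.4767
19.6046 4.8081 0.0000
29.3547 9.3343 0.0000 0.0000
39.1560 18.1213 0.0000 0.0000 0.0000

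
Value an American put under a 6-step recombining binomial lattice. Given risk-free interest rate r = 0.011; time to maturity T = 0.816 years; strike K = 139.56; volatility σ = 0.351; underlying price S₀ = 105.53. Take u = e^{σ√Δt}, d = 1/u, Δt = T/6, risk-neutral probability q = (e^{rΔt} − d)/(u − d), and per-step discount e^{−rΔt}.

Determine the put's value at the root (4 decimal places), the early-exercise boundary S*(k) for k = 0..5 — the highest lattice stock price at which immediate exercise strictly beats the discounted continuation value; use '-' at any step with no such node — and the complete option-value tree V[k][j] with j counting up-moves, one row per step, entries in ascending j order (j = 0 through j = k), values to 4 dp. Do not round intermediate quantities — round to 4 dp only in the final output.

Δt=0.13600, u=1.13819, d=0.87859, q=0.47345, disc=e^(-rΔt)=0.99851
k=6 terminal: V=max(K-S,0) → 91.0223 76.6802 58.1001 34.0300 2.8475 0.0000 0.0000
k=5: j=0 S=55.2453 intr=84.3147 cont=84.1061 V=84.3147[EX]; j=1 S=71.5694 intr=67.9906 cont=67.7819 V=67.9906[EX]; j=2 S=92.7171 intr=46.8429 cont=46.6343 V=46.8429[EX]; j=3 S=120.1136 intr=19.4464 cont=19.2378 V=19.4464[EX]; j=4 S=155.6053 intr=0.0000 cont=1.4971 V=1.4971[hold]; j=5 S=201.5842 intr=0.0000 cont=0.0000 V=0.0000[hold]  S*(5)=120.1136
k=4: j=0 S=62.8798 intr=76.6802 cont=76.4715 V=76.6802[EX]; j=1 S=81.4599 intr=58.1001 cont=57.8915 V=58.1001[EX]; j=2 S=105.5300 intr=34.0300 cont=33.8214 V=34.0300[EX]; j=3 S=136.7125 intr=2.8475 cont=10.9319 V=10.9319[hold]; j=4 S=177.1089 intr=0.0000 cont=0.7871 V=0.7871[hold]  S*(4)=105.5300
k=3: j=0 S=71.5694 intr=67.9906 cont=67.7819 V=67.9906[EX]; j=1 S=92.7171 intr=46.8429 cont=46.6343 V=46.8429[EX]; j=2 S=120.1136 intr=19.4464 cont=23.0597 V=23.0597[hold]; j=3 S=155.6053 intr=0.0000 cont=6.1197 V=6.1197[hold]  S*(3)=92.7171
k=2: j=0 S=81.4599 intr=58.1001 cont=57.8915 V=58.1001[EX]; j=1 S=105.5300 intr=34.0300 cont=35.5295 V=35.5295[hold]; j=2 S=136.7125 intr=2.8475 cont=15.0169 V=15.0169[hold]  S*(2)=81.4599
k=1: j=0 S=92.7171 intr=46.8429 cont=47.3432 V=47.3432[hold]; j=1 S=120.1136 intr=19.4464 cont=25.7792 V=25.7792[hold]  S*(1)=-
k=0: j=0 S=105.5300 intr=34.0300 cont=37.0782 V=37.0782[hold]  S*(0)=-

price = 37.0782
boundary = - - 81.4599 92.7171 105.5300 120.1136
tree:
37.0782
47.3432 25.7792
58.1001 35.5295 15.0169
67.9906 46.8429 23.0597 6.1197
76.6802 58.1001 34.0300 10.9319 0.7871
84.3147 67.9906 46.8429 19.4464 1.4971 0.0000
91.0223 76.6802 58.1001 34.0300 2.8475 0.0000 0.0000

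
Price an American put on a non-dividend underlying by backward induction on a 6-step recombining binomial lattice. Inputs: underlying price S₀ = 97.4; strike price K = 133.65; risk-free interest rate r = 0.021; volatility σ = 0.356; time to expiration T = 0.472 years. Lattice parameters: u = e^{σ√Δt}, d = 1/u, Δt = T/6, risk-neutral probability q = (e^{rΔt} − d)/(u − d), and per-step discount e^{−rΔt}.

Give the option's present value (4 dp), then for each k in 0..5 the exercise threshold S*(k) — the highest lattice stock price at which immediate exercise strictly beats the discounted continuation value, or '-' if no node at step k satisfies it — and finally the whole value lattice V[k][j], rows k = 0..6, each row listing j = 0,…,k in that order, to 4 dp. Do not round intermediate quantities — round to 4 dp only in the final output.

params: Δt=0.07867 u=1.10500 d=0.90497 q=0.48332 e^(-rΔt)=0.99835
t_6 payoffs: 80.1474 68.3215 53.8816 36.2500 14.7212 0.0000 0.0000
t_5: node(5,0) S=59.1206 payoff=74.5294 vs cont=74.3088 → 74.5294 [stop]  node(5,1) S=72.1883 payoff=61.4617 vs cont=61.2411 → 61.4617 [stop]  node(5,2) S=88.1444 payoff=45.5056 vs cont=45.2850 → 45.5056 [stop]  node(5,3) S=107.6274 payoff=26.0226 vs cont=25.8020 → 26.0226 [stop]  node(5,4) S=131.4169 payoff=2.2331 vs cont=7.5935 → 7.5935 [wait]  node(5,5) S=160.4646 payoff=0.0000 vs cont=0.0000 → 0.0000 [wait]  ⇒ S*(5)=107.6274
t_4: node(4,0) S=65.3285 payoff=68.3215 vs cont=68.1009 → 68.3215 [stop]  node(4,1) S=79.7684 payoff=53.8816 vs cont=53.6610 → 53.8816 [stop]  node(4,2) S=97.4000 payoff=36.2500 vs cont=36.0294 → 36.2500 [stop]  node(4,3) S=118.9288 payoff=14.7212 vs cont=17.0871 → 17.0871 [wait]  node(4,4) S=145.2162 payoff=0.0000 vs cont=3.9169 → 3.9169 [wait]  ⇒ S*(4)=97.4000
t_3: node(3,0) S=72.1883 payoff=61.4617 vs cont=61.2411 → 61.4617 [stop]  node(3,1) S=88.1444 payoff=45.5056 vs cont=45.2850 → 45.5056 [stop]  node(3,2) S=107.6274 payoff=26.0226 vs cont=26.9436 → 26.9436 [wait]  node(3,3) S=131.4169 payoff=2.2331 vs cont=10.7040 → 10.7040 [wait]  ⇒ S*(3)=88.1444
t_2: node(2,0) S=79.7684 payoff=53.8816 vs cont=53.6610 → 53.8816 [stop]  node(2,1) S=97.4000 payoff=36.2500 vs cont=36.4738 → 36.4738 [wait]  node(2,2) S=118.9288 payoff=14.7212 vs cont=19.0631 → 19.0631 [wait]  ⇒ S*(2)=79.7684
t_1: node(1,0) S=88.1444 payoff=45.5056 vs cont=45.3929 → 45.5056 [stop]  node(1,1) S=107.6274 payoff=26.0226 vs cont=28.0125 → 28.0125 [wait]  ⇒ S*(1)=88.1444
t_0: node(0,0) S=97.4000 payoff=36.2500 vs cont=36.9896 → 36.9896 [wait]  ⇒ S*(0)=-

price = 36.9896
boundary = - 88.1444 79.7684 88.1444 97.4000 107.6274
tree:
36.9896
45.5056 28.0125
53.8816 36.4738 19.0631
61.4617 45.5056 26.9436 10.7040
68.3215 53.8816 36.2500 17.0871 3.9169
74.5294 61.4617 45.5056 26.0226 7.5935 0.0000
80.1474 68.3215 53.8816 36.2500 14.7212 0.0000 0.0000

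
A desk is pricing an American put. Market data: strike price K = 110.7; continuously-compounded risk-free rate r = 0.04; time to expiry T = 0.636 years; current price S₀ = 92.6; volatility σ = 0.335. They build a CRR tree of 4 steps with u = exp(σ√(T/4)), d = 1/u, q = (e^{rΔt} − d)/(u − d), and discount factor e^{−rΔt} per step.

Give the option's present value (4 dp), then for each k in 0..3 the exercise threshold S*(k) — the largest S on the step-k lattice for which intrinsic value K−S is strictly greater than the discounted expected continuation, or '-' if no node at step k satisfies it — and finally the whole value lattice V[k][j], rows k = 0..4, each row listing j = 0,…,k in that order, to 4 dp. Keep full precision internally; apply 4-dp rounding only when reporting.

params: Δt=0.15900 u=1.14291 d=0.87496 q=0.49047 e^(-rΔt)=0.99366
t_4 payoffs: 56.4303 39.8101 18.1000 0.0000 0.0000
t_3: node(3,0) S=62.0256 payoff=48.6744 vs cont=47.9726 → 48.6744 [stop]  node(3,1) S=81.0210 payoff=29.6790 vs cont=28.9772 → 29.6790 [stop]  node(3,2) S=105.8338 payoff=4.8662 vs cont=9.1641 → 9.1641 [wait]  node(3,3) S=138.2455 payoff=0.0000 vs cont=0.0000 → 0.0000 [wait]  ⇒ S*(3)=81.0210
t_2: node(2,0) S=70.8899 payoff=39.8101 vs cont=39.1083 → 39.8101 [stop]  node(2,1) S=92.6000 payoff=18.1000 vs cont=19.4928 → 19.4928 [wait]  node(2,2) S=120.9588 payoff=0.0000 vs cont=4.6398 → 4.6398 [wait]  ⇒ S*(2)=70.8899
t_1: node(1,0) S=81.0210 payoff=29.6790 vs cont=29.6559 → 29.6790 [stop]  node(1,1) S=105.8338 payoff=4.8662 vs cont=12.1305 → 12.1305 [wait]  ⇒ S*(1)=81.0210
t_0: node(0,0) S=92.6000 payoff=18.1000 vs cont=20.9385 → 20.9385 [wait]  ⇒ S*(0)=-

price = 20.9385
boundary = - 81.0210 70.8899 81.0210
tree:
20.9385
29.6790 12.1305
39.8101 19.4928 4.6398
48.6744 29.6790 9.1641 0.0000
56.4303 39.8101 18.1000 0.0000 0.0000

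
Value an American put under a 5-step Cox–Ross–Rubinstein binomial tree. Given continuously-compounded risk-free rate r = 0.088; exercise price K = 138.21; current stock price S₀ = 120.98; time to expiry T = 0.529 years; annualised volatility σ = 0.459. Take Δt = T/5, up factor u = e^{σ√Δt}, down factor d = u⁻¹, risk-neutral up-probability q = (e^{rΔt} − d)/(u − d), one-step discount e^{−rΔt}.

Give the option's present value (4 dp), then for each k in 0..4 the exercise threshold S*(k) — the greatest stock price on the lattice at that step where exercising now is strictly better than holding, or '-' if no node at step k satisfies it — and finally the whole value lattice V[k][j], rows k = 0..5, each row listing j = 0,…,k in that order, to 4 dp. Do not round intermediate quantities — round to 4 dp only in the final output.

price = 23.6591
boundary = - - 89.7500 104.2015 120.9800
tree:
23.6591
34.7085 12.7872
48.4600 21.2778 4.3309
60.9072 34.0085 8.6384 0.0000
71.6282 48.4600 17.2300 0.0000 0.0000
80.8623 60.9072 34.0085 0.0000 0.0000 0.0000

Δt=0.10580, u=1.16102, d=0.86131, q=0.49395, disc=e^(-rΔt)=0.99073
k=5 terminal: V=max(K-S,0) → 80.8623 60.9072 34.0085 0.0000 0.0000 0.0000
k=4: j=0 S=66.5818 intr=71.6282 cont=70.3474 V=71.6282[EX]; j=1 S=89.7500 intr=48.4600 cont=47.1792 V=48.4600[EX]; j=2 S=120.9800 intr=17.2300 cont=17.0503 V=17.2300[EX]; j=3 S=163.0770 intr=0.0000 cont=0.0000 V=0.0000[hold]; j=4 S=219.8223 intr=0.0000 cont=0.0000 V=0.0000[hold]  S*(4)=120.9800
k=3: j=0 S=77.3028 intr=60.9072 cont=59.6264 V=60.9072[EX]; j=1 S=104.2015 intr=34.0085 cont=32.7277 V=34.0085[EX]; j=2 S=140.4601 intr=0.0000 cont=8.6384 V=8.6384[hold]; j=3 S=189.3355 intr=0.0000 cont=0.0000 V=0.0000[hold]  S*(3)=104.2015
k=2: j=0 S=89.7500 intr=48.4600 cont=47.1792 V=48.4600[EX]; j=1 S=120.9800 intr=17.2300 cont=21.2778 V=21.2778[hold]; j=2 S=163.0770 intr=0.0000 cont=4.3309 V=4.3309[hold]  S*(2)=89.7500
k=1: j=0 S=104.2015 intr=34.0085 cont=34.7085 V=34.7085[hold]; j=1 S=140.4601 intr=0.0000 cont=12.7872 V=12.7872[hold]  S*(1)=-
k=0: j=0 S=120.9800 intr=17.2300 cont=23.6591 V=23.6591[hold]  S*(0)=-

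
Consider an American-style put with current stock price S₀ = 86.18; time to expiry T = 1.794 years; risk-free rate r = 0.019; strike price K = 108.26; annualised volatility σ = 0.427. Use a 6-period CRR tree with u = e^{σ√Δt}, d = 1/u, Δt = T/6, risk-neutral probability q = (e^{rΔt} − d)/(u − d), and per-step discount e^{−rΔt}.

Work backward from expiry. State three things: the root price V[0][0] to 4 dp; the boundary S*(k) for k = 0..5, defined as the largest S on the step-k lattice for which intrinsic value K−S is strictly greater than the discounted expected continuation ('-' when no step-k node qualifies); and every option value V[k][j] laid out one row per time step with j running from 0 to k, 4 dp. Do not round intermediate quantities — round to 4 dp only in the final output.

Δt=0.29900  u=1.26300  d=0.79177  q=0.45398  discount=0.99434
step 6 (expiry): payoffs max(K−S,0) = 87.0279 74.3914 54.2341 22.0800 0.0000 0.0000 0.0000
step 5: (k=5,j=0): S=26.8161, (K−S)⁺=81.4439, hold=80.8307 ⇒ V=81.4439 exercise | (k=5,j=1): S=42.7759, (K−S)⁺=65.4841, hold=64.8708 ⇒ V=65.4841 exercise | (k=5,j=2): S=68.2345, (K−S)⁺=40.0255, hold=39.4122 ⇒ V=40.0255 exercise | (k=5,j=3): S=108.8451, (K−S)⁺=0.0000, hold=11.9878 ⇒ V=11.9878 continue | (k=5,j=4): S=173.6254, (K−S)⁺=0.0000, hold=0.0000 ⇒ V=0.0000 continue | (k=5,j=5): S=276.9606, (K−S)⁺=0.0000, hold=0.0000 ⇒ V=0.0000 continue  boundary S*=68.2345
step 4: (k=4,j=0): S=33.8686, (K−S)⁺=74.3914, hold=73.7781 ⇒ V=74.3914 exercise | (k=4,j=1): S=54.0259, (K−S)⁺=54.2341, hold=53.6208 ⇒ V=54.2341 exercise | (k=4,j=2): S=86.1800, (K−S)⁺=22.0800, hold=27.1422 ⇒ V=27.1422 continue | (k=4,j=3): S=137.4710, (K−S)⁺=0.0000, hold=6.5085 ⇒ V=6.5085 continue | (k=4,j=4): S=219.2884, (K−S)⁺=0.0000, hold=0.0000 ⇒ V=0.0000 continue  boundary S*=54.0259
step 3: (k=3,j=0): S=42.7759, (K−S)⁺=65.4841, hold=64.8708 ⇒ V=65.4841 exercise | (k=3,j=1): S=68.2345, (K−S)⁺=40.0255, hold=41.6973 ⇒ V=41.6973 continue | (k=3,j=2): S=108.8451, (K−S)⁺=0.0000, hold=17.6742 ⇒ V=17.6742 continue | (k=3,j=3): S=173.6254, (K−S)⁺=0.0000, hold=3.5336 ⇒ V=3.5336 continue  boundary S*=42.7759
step 2: (k=2,j=0): S=54.0259, (K−S)⁺=54.2341, hold=54.3755 ⇒ V=54.3755 continue | (k=2,j=1): S=86.1800, (K−S)⁺=22.0800, hold=30.6168 ⇒ V=30.6168 continue | (k=2,j=2): S=137.4710, (K−S)⁺=0.0000, hold=11.1909 ⇒ V=11.1909 continue  boundary S*=-
step 1: (k=1,j=0): S=68.2345, (K−S)⁺=40.0255, hold=43.3426 ⇒ V=43.3426 continue | (k=1,j=1): S=108.8451, (K−S)⁺=0.0000, hold=21.6743 ⇒ V=21.6743 continue  boundary S*=-
step 0: (k=0,j=0): S=86.1800, (K−S)⁺=22.0800, hold=33.3158 ⇒ V=33.3158 continue  boundary S*=-

price = 33.3158
boundary = - - - 42.7759 54.0259 68.2345
tree:
33.3158
43.3426 21.6743
54.3755 30.6168 11.1909
65.4841 41.6973 17.6742 3.5336
74.3914 54.2341 27.1422 6.5085 0.0000
81.4439 65.4841 40.0255 11.9878 0.0000 0.0000
87.0279 74.3914 54.2341 22.0800 0.0000 0.0000 0.0000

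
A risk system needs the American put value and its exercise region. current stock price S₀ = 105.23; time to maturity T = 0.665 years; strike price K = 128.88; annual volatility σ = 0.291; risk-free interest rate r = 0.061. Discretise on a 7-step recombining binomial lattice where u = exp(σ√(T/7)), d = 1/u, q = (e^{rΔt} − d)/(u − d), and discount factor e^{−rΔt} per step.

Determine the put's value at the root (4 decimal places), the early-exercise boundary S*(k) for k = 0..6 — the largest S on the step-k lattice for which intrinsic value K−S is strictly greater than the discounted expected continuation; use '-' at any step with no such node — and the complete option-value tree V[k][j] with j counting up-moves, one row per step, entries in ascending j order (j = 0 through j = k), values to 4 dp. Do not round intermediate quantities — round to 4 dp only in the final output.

price = 24.5466
boundary = - 96.2026 87.9496 96.2026 105.2300 96.2026 105.2300
tree:
24.5466
32.6774 17.0127
40.9304 24.0586 10.4355
48.4754 32.6774 16.0503 5.1587
55.3731 40.9304 23.6500 8.9300 1.5933
61.6791 48.4754 32.6774 14.9256 3.2701 0.0000
67.4441 55.3731 40.9304 23.6500 6.7117 0.0000 0.0000
72.7145 61.6791 48.4754 32.6774 13.7755 0.0000 0.0000 0.0000

Δt=0.09500  u=1.09384  d=0.91421  q=0.50995  discount=0.99422
step 7 (expiry): payoffs max(K−S,0) = 72.7145 61.6791 48.4754 32.6774 13.7755 0.0000 0.0000 0.0000
step 6: (k=6,j=0): S=61.4359, (K−S)⁺=67.4441, hold=66.6994 ⇒ V=67.4441 exercise | (k=6,j=1): S=73.5069, (K−S)⁺=55.3731, hold=54.6284 ⇒ V=55.3731 exercise | (k=6,j=2): S=87.9496, (K−S)⁺=40.9304, hold=40.1857 ⇒ V=40.9304 exercise | (k=6,j=3): S=105.2300, (K−S)⁺=23.6500, hold=22.9053 ⇒ V=23.6500 exercise | (k=6,j=4): S=125.9057, (K−S)⁺=2.9743, hold=6.7117 ⇒ V=6.7117 continue | (k=6,j=5): S=150.6437, (K−S)⁺=0.0000, hold=0.0000 ⇒ V=0.0000 continue | (k=6,j=6): S=180.2422, (K−S)⁺=0.0000, hold=0.0000 ⇒ V=0.0000 continue  boundary S*=105.2300
step 5: (k=5,j=0): S=67.2009, (K−S)⁺=61.6791, hold=60.9344 ⇒ V=61.6791 exercise | (k=5,j=1): S=80.4046, (K−S)⁺=48.4754, hold=47.7307 ⇒ V=48.4754 exercise | (k=5,j=2): S=96.2026, (K−S)⁺=32.6774, hold=31.9327 ⇒ V=32.6774 exercise | (k=5,j=3): S=115.1045, (K−S)⁺=13.7755, hold=14.9256 ⇒ V=14.9256 continue | (k=5,j=4): S=137.7203, (K−S)⁺=0.0000, hold=3.2701 ⇒ V=3.2701 continue | (k=5,j=5): S=164.7797, (K−S)⁺=0.0000, hold=0.0000 ⇒ V=0.0000 continue  boundary S*=96.2026
step 4: (k=4,j=0): S=73.5069, (K−S)⁺=55.3731, hold=54.6284 ⇒ V=55.3731 exercise | (k=4,j=1): S=87.9496, (K−S)⁺=40.9304, hold=40.1857 ⇒ V=40.9304 exercise | (k=4,j=2): S=105.2300, (K−S)⁺=23.6500, hold=23.4884 ⇒ V=23.6500 exercise | (k=4,j=3): S=125.9057, (K−S)⁺=2.9743, hold=8.9300 ⇒ V=8.9300 continue | (k=4,j=4): S=150.6437, (K−S)⁺=0.0000, hold=1.5933 ⇒ V=1.5933 continue  boundary S*=105.2300
step 3: (k=3,j=0): S=80.4046, (K−S)⁺=48.4754, hold=47.7307 ⇒ V=48.4754 exercise | (k=3,j=1): S=96.2026, (K−S)⁺=32.6774, hold=31.9327 ⇒ V=32.6774 exercise | (k=3,j=2): S=115.1045, (K−S)⁺=13.7755, hold=16.0503 ⇒ V=16.0503 continue | (k=3,j=3): S=137.7203, (K−S)⁺=0.0000, hold=5.1587 ⇒ V=5.1587 continue  boundary S*=96.2026
step 2: (k=2,j=0): S=87.9496, (K−S)⁺=40.9304, hold=40.1857 ⇒ V=40.9304 exercise | (k=2,j=1): S=105.2300, (K−S)⁺=23.6500, hold=24.0586 ⇒ V=24.0586 continue | (k=2,j=2): S=125.9057, (K−S)⁺=2.9743, hold=10.4355 ⇒ V=10.4355 continue  boundary S*=87.9496
step 1: (k=1,j=0): S=96.2026, (K−S)⁺=32.6774, hold=32.1399 ⇒ V=32.6774 exercise | (k=1,j=1): S=115.1045, (K−S)⁺=13.7755, hold=17.0127 ⇒ V=17.0127 continue  boundary S*=96.2026
step 0: (k=0,j=0): S=105.2300, (K−S)⁺=23.6500, hold=24.5466 ⇒ V=24.5466 continue  boundary S*=-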